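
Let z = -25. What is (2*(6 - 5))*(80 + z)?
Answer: 110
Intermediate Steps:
(2*(6 - 5))*(80 + z) = (2*(6 - 5))*(80 - 25) = (2*1)*55 = 2*55 = 110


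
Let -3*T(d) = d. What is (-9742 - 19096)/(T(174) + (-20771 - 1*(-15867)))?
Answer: 14419/2481 ≈ 5.8118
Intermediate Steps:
T(d) = -d/3
(-9742 - 19096)/(T(174) + (-20771 - 1*(-15867))) = (-9742 - 19096)/(-1/3*174 + (-20771 - 1*(-15867))) = -28838/(-58 + (-20771 + 15867)) = -28838/(-58 - 4904) = -28838/(-4962) = -28838*(-1/4962) = 14419/2481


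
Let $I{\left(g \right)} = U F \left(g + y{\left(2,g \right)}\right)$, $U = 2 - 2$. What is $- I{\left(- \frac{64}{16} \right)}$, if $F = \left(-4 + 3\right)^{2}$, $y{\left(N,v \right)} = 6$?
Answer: $0$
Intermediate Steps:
$F = 1$ ($F = \left(-1\right)^{2} = 1$)
$U = 0$ ($U = 2 - 2 = 0$)
$I{\left(g \right)} = 0$ ($I{\left(g \right)} = 0 \cdot 1 \left(g + 6\right) = 0 \cdot 1 \left(6 + g\right) = 0 \left(6 + g\right) = 0$)
$- I{\left(- \frac{64}{16} \right)} = \left(-1\right) 0 = 0$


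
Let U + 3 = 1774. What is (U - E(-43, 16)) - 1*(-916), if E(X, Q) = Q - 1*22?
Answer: 2693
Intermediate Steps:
U = 1771 (U = -3 + 1774 = 1771)
E(X, Q) = -22 + Q (E(X, Q) = Q - 22 = -22 + Q)
(U - E(-43, 16)) - 1*(-916) = (1771 - (-22 + 16)) - 1*(-916) = (1771 - 1*(-6)) + 916 = (1771 + 6) + 916 = 1777 + 916 = 2693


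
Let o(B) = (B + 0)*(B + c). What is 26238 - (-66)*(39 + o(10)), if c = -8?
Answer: 30132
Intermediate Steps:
o(B) = B*(-8 + B) (o(B) = (B + 0)*(B - 8) = B*(-8 + B))
26238 - (-66)*(39 + o(10)) = 26238 - (-66)*(39 + 10*(-8 + 10)) = 26238 - (-66)*(39 + 10*2) = 26238 - (-66)*(39 + 20) = 26238 - (-66)*59 = 26238 - 1*(-3894) = 26238 + 3894 = 30132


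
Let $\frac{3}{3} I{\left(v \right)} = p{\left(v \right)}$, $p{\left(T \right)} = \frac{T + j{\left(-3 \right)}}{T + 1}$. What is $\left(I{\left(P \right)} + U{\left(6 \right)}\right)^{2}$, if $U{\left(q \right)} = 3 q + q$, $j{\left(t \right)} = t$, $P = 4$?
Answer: $\frac{14641}{25} \approx 585.64$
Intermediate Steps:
$U{\left(q \right)} = 4 q$
$p{\left(T \right)} = \frac{-3 + T}{1 + T}$ ($p{\left(T \right)} = \frac{T - 3}{T + 1} = \frac{-3 + T}{1 + T}$)
$I{\left(v \right)} = \frac{-3 + v}{1 + v}$
$\left(I{\left(P \right)} + U{\left(6 \right)}\right)^{2} = \left(\frac{-3 + 4}{1 + 4} + 4 \cdot 6\right)^{2} = \left(\frac{1}{5} \cdot 1 + 24\right)^{2} = \left(\frac{1}{5} + 24\right)^{2} = \left(\frac{121}{5}\right)^{2} = \frac{14641}{25}$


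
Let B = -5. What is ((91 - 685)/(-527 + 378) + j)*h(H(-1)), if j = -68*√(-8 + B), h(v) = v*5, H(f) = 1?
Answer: 2970/149 - 340*I*√13 ≈ 19.933 - 1225.9*I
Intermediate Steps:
h(v) = 5*v
j = -68*I*√13 (j = -68*√(-8 - 5) = -68*I*√13 ≈ -245.18*I)
((91 - 685)/(-527 + 378) + j)*h(H(-1)) = ((91 - 685)/(-527 + 378) - 68*I*√13)*(5*1) = (-594/(-149) - 68*I*√13)*5 = (-594*(-1/149) - 68*I*√13)*5 = (594/149 - 68*I*√13)*5 = 2970/149 - 340*I*√13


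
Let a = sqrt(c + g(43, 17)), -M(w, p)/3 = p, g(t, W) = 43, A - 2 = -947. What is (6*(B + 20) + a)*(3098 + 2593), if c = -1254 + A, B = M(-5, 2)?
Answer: 478044 + 79674*I*sqrt(11) ≈ 4.7804e+5 + 2.6425e+5*I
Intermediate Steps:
A = -945 (A = 2 - 947 = -945)
M(w, p) = -3*p
B = -6 (B = -3*2 = -6)
c = -2199 (c = -1254 - 945 = -2199)
a = 14*I*sqrt(11) (a = sqrt(-2199 + 43) = sqrt(-2156) = 14*I*sqrt(11) ≈ 46.433*I)
(6*(B + 20) + a)*(3098 + 2593) = (6*(-6 + 20) + 14*I*sqrt(11))*(3098 + 2593) = (6*14 + 14*I*sqrt(11))*5691 = (84 + 14*I*sqrt(11))*5691 = 478044 + 79674*I*sqrt(11)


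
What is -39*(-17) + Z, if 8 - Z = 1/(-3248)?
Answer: 2179409/3248 ≈ 671.00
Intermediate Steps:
Z = 25985/3248 (Z = 8 - 1/(-3248) = 8 - 1*(-1/3248) = 8 + 1/3248 = 25985/3248 ≈ 8.0003)
-39*(-17) + Z = -39*(-17) + 25985/3248 = 663 + 25985/3248 = 2179409/3248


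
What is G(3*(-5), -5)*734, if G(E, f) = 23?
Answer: 16882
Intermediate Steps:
G(3*(-5), -5)*734 = 23*734 = 16882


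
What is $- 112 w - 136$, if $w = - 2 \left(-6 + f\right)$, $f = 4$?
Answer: $-584$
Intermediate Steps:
$w = 4$ ($w = - 2 \left(-6 + 4\right) = \left(-2\right) \left(-2\right) = 4$)
$- 112 w - 136 = \left(-112\right) 4 - 136 = -448 - 136 = -584$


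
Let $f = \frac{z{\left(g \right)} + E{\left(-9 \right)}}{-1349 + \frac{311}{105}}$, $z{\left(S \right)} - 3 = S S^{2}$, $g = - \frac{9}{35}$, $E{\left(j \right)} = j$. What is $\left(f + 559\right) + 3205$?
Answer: $\frac{651677714537}{173134150} \approx 3764.0$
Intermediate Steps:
$g = - \frac{9}{35}$ ($g = \left(-9\right) \frac{1}{35} = - \frac{9}{35} \approx -0.25714$)
$z{\left(S \right)} = 3 + S^{3}$ ($z{\left(S \right)} = 3 + S S^{2} = 3 + S^{3}$)
$f = \frac{773937}{173134150}$ ($f = \frac{\left(3 + \left(- \frac{9}{35}\right)^{3}\right) - 9}{-1349 + \frac{311}{105}} = \frac{\left(3 - \frac{729}{42875}\right) - 9}{-1349 + 311 \cdot \frac{1}{105}} = \frac{\frac{127896}{42875} - 9}{-1349 + \frac{311}{105}} = - \frac{257979}{42875 \left(- \frac{141334}{105}\right)} = \left(- \frac{257979}{42875}\right) \left(- \frac{105}{141334}\right) = \frac{773937}{173134150} \approx 0.0044702$)
$\left(f + 559\right) + 3205 = \left(\frac{773937}{173134150} + 559\right) + 3205 = \frac{96782763787}{173134150} + 3205 = \frac{651677714537}{173134150}$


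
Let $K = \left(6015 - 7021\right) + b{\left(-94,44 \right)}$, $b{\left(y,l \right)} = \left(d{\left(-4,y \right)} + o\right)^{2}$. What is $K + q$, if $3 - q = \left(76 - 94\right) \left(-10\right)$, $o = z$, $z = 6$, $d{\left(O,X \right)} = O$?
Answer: $-1179$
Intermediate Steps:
$o = 6$
$q = -177$ ($q = 3 - \left(76 - 94\right) \left(-10\right) = 3 - \left(-18\right) \left(-10\right) = 3 - 180 = -177$)
$b{\left(y,l \right)} = 4$ ($b{\left(y,l \right)} = \left(-4 + 6\right)^{2} = 2^{2} = 4$)
$K = -1002$ ($K = \left(6015 - 7021\right) + 4 = -1006 + 4 = -1002$)
$K + q = -1002 - 177 = -1179$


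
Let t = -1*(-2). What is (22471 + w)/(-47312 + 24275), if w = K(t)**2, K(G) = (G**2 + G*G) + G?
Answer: -22571/23037 ≈ -0.97977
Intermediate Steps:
t = 2
K(G) = G + 2*G**2 (K(G) = (G**2 + G**2) + G = 2*G**2 + G = G + 2*G**2)
w = 100 (w = (2*(1 + 2*2))**2 = (2*(1 + 4))**2 = (2*5)**2 = 10**2 = 100)
(22471 + w)/(-47312 + 24275) = (22471 + 100)/(-47312 + 24275) = 22571/(-23037) = 22571*(-1/23037) = -22571/23037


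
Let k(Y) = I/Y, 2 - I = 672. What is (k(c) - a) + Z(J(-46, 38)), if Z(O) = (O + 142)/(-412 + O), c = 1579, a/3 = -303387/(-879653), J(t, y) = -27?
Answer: -1049370439036/609758746193 ≈ -1.7210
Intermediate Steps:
a = 910161/879653 (a = 3*(-303387/(-879653)) = 3*(-303387*(-1/879653)) = 3*(303387/879653) = 910161/879653 ≈ 1.0347)
I = -670 (I = 2 - 1*672 = 2 - 672 = -670)
k(Y) = -670/Y
Z(O) = (142 + O)/(-412 + O)
(k(c) - a) + Z(J(-46, 38)) = (-670/1579 - 1*910161/879653) + (142 - 27)/(-412 - 27) = (-670*1/1579 - 910161/879653) + 115/(-439) = (-670/1579 - 910161/879653) - 1/439*115 = -2026511729/1388972087 - 115/439 = -1049370439036/609758746193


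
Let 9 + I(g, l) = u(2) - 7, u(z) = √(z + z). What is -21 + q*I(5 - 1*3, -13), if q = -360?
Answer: 5019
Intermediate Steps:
u(z) = √2*√z (u(z) = √(2*z) = √2*√z)
I(g, l) = -14 (I(g, l) = -9 + (√2*√2 - 7) = -9 + (2 - 7) = -9 - 5 = -14)
-21 + q*I(5 - 1*3, -13) = -21 - 360*(-14) = -21 + 5040 = 5019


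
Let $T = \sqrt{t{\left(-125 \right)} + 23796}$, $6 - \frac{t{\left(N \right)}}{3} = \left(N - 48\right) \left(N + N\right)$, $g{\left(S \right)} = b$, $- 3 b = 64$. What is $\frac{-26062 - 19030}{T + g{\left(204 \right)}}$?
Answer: $\frac{541104}{59845} + \frac{101457 i \sqrt{6621}}{59845} \approx 9.0418 + 137.95 i$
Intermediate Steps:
$b = - \frac{64}{3}$ ($b = \left(- \frac{1}{3}\right) 64 = - \frac{64}{3} \approx -21.333$)
$g{\left(S \right)} = - \frac{64}{3}$
$t{\left(N \right)} = 18 - 6 N \left(-48 + N\right)$ ($t{\left(N \right)} = 18 - 3 \left(N - 48\right) \left(N + N\right) = 18 - 3 \left(-48 + N\right) 2 N = 18 - 3 \cdot 2 N \left(-48 + N\right) = 18 - 6 N \left(-48 + N\right)$)
$T = 4 i \sqrt{6621}$ ($T = \sqrt{\left(18 - 6 \left(-125\right)^{2} + 288 \left(-125\right)\right) + 23796} = \sqrt{\left(18 - 93750 - 36000\right) + 23796} = \sqrt{-129732 + 23796} = \sqrt{-105936} = 4 i \sqrt{6621} \approx 325.48 i$)
$\frac{-26062 - 19030}{T + g{\left(204 \right)}} = \frac{-26062 - 19030}{4 i \sqrt{6621} - \frac{64}{3}} = - \frac{45092}{- \frac{64}{3} + 4 i \sqrt{6621}}$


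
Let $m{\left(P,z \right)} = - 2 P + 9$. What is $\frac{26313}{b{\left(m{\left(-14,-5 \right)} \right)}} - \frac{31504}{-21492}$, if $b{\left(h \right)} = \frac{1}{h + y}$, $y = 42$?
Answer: $\frac{11169008047}{5373} \approx 2.0787 \cdot 10^{6}$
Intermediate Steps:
$m{\left(P,z \right)} = 9 - 2 P$
$b{\left(h \right)} = \frac{1}{42 + h}$ ($b{\left(h \right)} = \frac{1}{h + 42} = \frac{1}{42 + h}$)
$\frac{26313}{b{\left(m{\left(-14,-5 \right)} \right)}} - \frac{31504}{-21492} = \frac{26313}{\frac{1}{42 + \left(9 - -28\right)}} - \frac{31504}{-21492} = \frac{26313}{\frac{1}{42 + \left(9 + 28\right)}} - - \frac{7876}{5373} = \frac{26313}{\frac{1}{42 + 37}} + \frac{7876}{5373} = \frac{26313}{\frac{1}{79}} + \frac{7876}{5373} = 26313 \frac{1}{\frac{1}{79}} + \frac{7876}{5373} = 26313 \cdot 79 + \frac{7876}{5373} = 2078727 + \frac{7876}{5373} = \frac{11169008047}{5373}$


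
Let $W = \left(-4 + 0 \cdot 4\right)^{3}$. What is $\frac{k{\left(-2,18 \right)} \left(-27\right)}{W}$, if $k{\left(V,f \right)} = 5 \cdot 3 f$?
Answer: $\frac{3645}{32} \approx 113.91$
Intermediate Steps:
$k{\left(V,f \right)} = 15 f$
$W = -64$ ($W = \left(-4 + 0\right)^{3} = \left(-4\right)^{3} = -64$)
$\frac{k{\left(-2,18 \right)} \left(-27\right)}{W} = \frac{15 \cdot 18 \left(-27\right)}{-64} = 270 \left(-27\right) \left(- \frac{1}{64}\right) = \left(-7290\right) \left(- \frac{1}{64}\right) = \frac{3645}{32}$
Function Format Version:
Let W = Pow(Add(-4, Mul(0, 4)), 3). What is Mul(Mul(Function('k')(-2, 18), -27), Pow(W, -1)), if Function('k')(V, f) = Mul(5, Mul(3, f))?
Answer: Rational(3645, 32) ≈ 113.91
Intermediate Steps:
Function('k')(V, f) = Mul(15, f)
W = -64 (W = Pow(Add(-4, 0), 3) = Pow(-4, 3) = -64)
Mul(Mul(Function('k')(-2, 18), -27), Pow(W, -1)) = Mul(Mul(Mul(15, 18), -27), Pow(-64, -1)) = Mul(Mul(270, -27), Rational(-1, 64)) = Mul(-7290, Rational(-1, 64)) = Rational(3645, 32)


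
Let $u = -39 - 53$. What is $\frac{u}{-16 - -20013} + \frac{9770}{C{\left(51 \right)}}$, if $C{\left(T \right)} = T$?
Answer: $\frac{195365998}{1019847} \approx 191.56$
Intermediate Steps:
$u = -92$ ($u = -39 - 53 = -92$)
$\frac{u}{-16 - -20013} + \frac{9770}{C{\left(51 \right)}} = - \frac{92}{-16 - -20013} + \frac{9770}{51} = - \frac{92}{-16 + 20013} + 9770 \cdot \frac{1}{51} = - \frac{92}{19997} + \frac{9770}{51} = \frac{195365998}{1019847}$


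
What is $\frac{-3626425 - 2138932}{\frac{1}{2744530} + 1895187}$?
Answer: $- \frac{15823195247210}{5201397577111} \approx -3.0421$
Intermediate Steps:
$\frac{-3626425 - 2138932}{\frac{1}{2744530} + 1895187} = - \frac{5765357}{\frac{1}{2744530} + 1895187} = - \frac{5765357}{\frac{5201397577111}{2744530}} = \left(-5765357\right) \frac{2744530}{5201397577111} = - \frac{15823195247210}{5201397577111}$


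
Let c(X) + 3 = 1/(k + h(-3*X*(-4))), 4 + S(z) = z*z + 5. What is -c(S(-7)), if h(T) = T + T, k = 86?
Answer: 3857/1286 ≈ 2.9992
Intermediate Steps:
S(z) = 1 + z**2 (S(z) = -4 + (z*z + 5) = -4 + (z**2 + 5) = -4 + (5 + z**2) = 1 + z**2)
h(T) = 2*T
c(X) = -3 + 1/(86 + 24*X) (c(X) = -3 + 1/(86 + 2*(-3*X*(-4))) = -3 + 1/(86 + 2*(12*X)) = -3 + 1/(86 + 24*X))
-c(S(-7)) = -(-257 - 72*(1 + (-7)**2))/(2*(43 + 12*(1 + (-7)**2))) = -(-257 - 72*(1 + 49))/(2*(43 + 12*(1 + 49))) = -(-257 - 72*50)/(2*(43 + 12*50)) = -(-257 - 3600)/(2*(43 + 600)) = -(-3857)/(2*643) = -1*(-3857/1286) = 3857/1286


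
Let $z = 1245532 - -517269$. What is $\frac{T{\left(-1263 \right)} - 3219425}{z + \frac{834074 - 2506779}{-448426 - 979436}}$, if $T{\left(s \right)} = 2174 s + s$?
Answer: $- \frac{8519267229900}{2517038234167} \approx -3.3846$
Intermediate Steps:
$T{\left(s \right)} = 2175 s$
$z = 1762801$ ($z = 1245532 + 517269 = 1762801$)
$\frac{T{\left(-1263 \right)} - 3219425}{z + \frac{834074 - 2506779}{-448426 - 979436}} = \frac{2175 \left(-1263\right) - 3219425}{1762801 + \frac{834074 - 2506779}{-448426 - 979436}} = \frac{-2747025 - 3219425}{1762801 - \frac{1672705}{-1427862}} = - \frac{5966450}{1762801 - - \frac{1672705}{1427862}} = - \frac{5966450}{1762801 + \frac{1672705}{1427862}} = - \frac{5966450}{\frac{2517038234167}{1427862}} = \left(-5966450\right) \frac{1427862}{2517038234167} = - \frac{8519267229900}{2517038234167}$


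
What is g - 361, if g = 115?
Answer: -246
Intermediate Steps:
g - 361 = 115 - 361 = -246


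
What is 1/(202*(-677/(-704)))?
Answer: 352/68377 ≈ 0.0051479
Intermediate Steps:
1/(202*(-677/(-704))) = 1/(202*(-677*(-1/704))) = 1/(202*(677/704)) = 1/(68377/352) = 352/68377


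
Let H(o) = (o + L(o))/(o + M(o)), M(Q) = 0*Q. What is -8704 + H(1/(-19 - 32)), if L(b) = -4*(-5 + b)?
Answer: -9727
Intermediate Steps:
M(Q) = 0
L(b) = 20 - 4*b
H(o) = (20 - 3*o)/o (H(o) = (o + (20 - 4*o))/(o + 0) = (20 - 3*o)/o)
-8704 + H(1/(-19 - 32)) = -8704 + (-3 + 20/(1/(-19 - 32))) = -8704 + (-3 + 20/(1/(-51))) = -8704 + (-3 + 20/(-1/51)) = -8704 + (-3 + 20*(-51)) = -8704 + (-3 - 1020) = -8704 - 1023 = -9727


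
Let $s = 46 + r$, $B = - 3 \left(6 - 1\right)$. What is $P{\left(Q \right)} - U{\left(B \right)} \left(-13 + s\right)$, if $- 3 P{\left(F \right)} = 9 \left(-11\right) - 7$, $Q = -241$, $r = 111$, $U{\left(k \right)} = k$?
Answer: $\frac{6586}{3} \approx 2195.3$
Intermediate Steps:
$B = -15$ ($B = \left(-3\right) 5 = -15$)
$P{\left(F \right)} = \frac{106}{3}$ ($P{\left(F \right)} = - \frac{9 \left(-11\right) - 7}{3} = - \frac{-99 - 7}{3} = \left(- \frac{1}{3}\right) \left(-106\right) = \frac{106}{3}$)
$s = 157$ ($s = 46 + 111 = 157$)
$P{\left(Q \right)} - U{\left(B \right)} \left(-13 + s\right) = \frac{106}{3} - - 15 \left(-13 + 157\right) = \frac{106}{3} - \left(-15\right) 144 = \frac{106}{3} - -2160 = \frac{106}{3} + 2160 = \frac{6586}{3}$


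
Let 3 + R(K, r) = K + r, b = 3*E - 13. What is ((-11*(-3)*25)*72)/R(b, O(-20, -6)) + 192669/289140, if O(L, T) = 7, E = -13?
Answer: -119206027/96380 ≈ -1236.8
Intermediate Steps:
b = -52 (b = 3*(-13) - 13 = -39 - 13 = -52)
R(K, r) = -3 + K + r (R(K, r) = -3 + (K + r) = -3 + K + r)
((-11*(-3)*25)*72)/R(b, O(-20, -6)) + 192669/289140 = ((-11*(-3)*25)*72)/(-3 - 52 + 7) + 192669/289140 = ((33*25)*72)/(-48) + 192669*(1/289140) = (825*72)*(-1/48) + 64223/96380 = 59400*(-1/48) + 64223/96380 = -2475/2 + 64223/96380 = -119206027/96380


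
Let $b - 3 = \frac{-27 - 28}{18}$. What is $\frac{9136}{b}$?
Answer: $-164448$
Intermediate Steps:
$b = - \frac{1}{18}$ ($b = 3 + \frac{-27 - 28}{18} = 3 - \frac{55}{18} = - \frac{1}{18} \approx -0.055556$)
$\frac{9136}{b} = \frac{9136}{- \frac{1}{18}} = 9136 \left(-18\right) = -164448$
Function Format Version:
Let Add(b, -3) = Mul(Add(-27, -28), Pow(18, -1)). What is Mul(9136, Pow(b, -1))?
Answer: -164448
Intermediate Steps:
b = Rational(-1, 18) (b = Add(3, Mul(Add(-27, -28), Pow(18, -1))) = Add(3, Mul(-55, Rational(1, 18))) = Add(3, Rational(-55, 18)) = Rational(-1, 18) ≈ -0.055556)
Mul(9136, Pow(b, -1)) = Mul(9136, Pow(Rational(-1, 18), -1)) = Mul(9136, -18) = -164448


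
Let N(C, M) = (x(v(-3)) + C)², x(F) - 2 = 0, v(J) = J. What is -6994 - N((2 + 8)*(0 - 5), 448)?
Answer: -9298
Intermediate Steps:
x(F) = 2 (x(F) = 2 + 0 = 2)
N(C, M) = (2 + C)²
-6994 - N((2 + 8)*(0 - 5), 448) = -6994 - (2 + (2 + 8)*(0 - 5))² = -6994 - (2 + 10*(-5))² = -6994 - (2 - 50)² = -6994 - 1*(-48)² = -6994 - 1*2304 = -6994 - 2304 = -9298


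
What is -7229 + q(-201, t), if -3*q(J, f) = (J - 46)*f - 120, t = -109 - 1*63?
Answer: -64051/3 ≈ -21350.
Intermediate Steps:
t = -172 (t = -109 - 63 = -172)
q(J, f) = 40 - f*(-46 + J)/3 (q(J, f) = -((J - 46)*f - 120)/3 = -((-46 + J)*f - 120)/3 = -(f*(-46 + J) - 120)/3 = -(-120 + f*(-46 + J))/3 = 40 - f*(-46 + J)/3)
-7229 + q(-201, t) = -7229 + (40 + (46/3)*(-172) - ⅓*(-201)*(-172)) = -7229 + (40 - 7912/3 - 11524) = -7229 - 42364/3 = -64051/3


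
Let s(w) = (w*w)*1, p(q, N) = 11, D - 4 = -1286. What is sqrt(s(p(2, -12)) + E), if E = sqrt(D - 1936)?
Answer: sqrt(121 + I*sqrt(3218)) ≈ 11.284 + 2.5137*I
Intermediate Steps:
D = -1282 (D = 4 - 1286 = -1282)
s(w) = w**2 (s(w) = w**2*1 = w**2)
E = I*sqrt(3218) (E = sqrt(-1282 - 1936) = sqrt(-3218) = I*sqrt(3218) ≈ 56.727*I)
sqrt(s(p(2, -12)) + E) = sqrt(11**2 + I*sqrt(3218)) = sqrt(121 + I*sqrt(3218))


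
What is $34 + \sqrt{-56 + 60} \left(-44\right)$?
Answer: $-54$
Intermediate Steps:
$34 + \sqrt{-56 + 60} \left(-44\right) = 34 + \sqrt{4} \left(-44\right) = 34 + 2 \left(-44\right) = 34 - 88 = -54$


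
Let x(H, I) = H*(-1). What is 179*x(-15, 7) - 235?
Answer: 2450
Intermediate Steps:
x(H, I) = -H
179*x(-15, 7) - 235 = 179*(-1*(-15)) - 235 = 179*15 - 235 = 2685 - 235 = 2450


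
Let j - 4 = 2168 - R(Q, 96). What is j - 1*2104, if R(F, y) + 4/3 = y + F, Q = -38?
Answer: 34/3 ≈ 11.333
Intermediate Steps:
R(F, y) = -4/3 + F + y (R(F, y) = -4/3 + (y + F) = -4/3 + (F + y) = -4/3 + F + y)
j = 6346/3 (j = 4 + (2168 - (-4/3 - 38 + 96)) = 4 + (2168 - 1*170/3) = 4 + (2168 - 170/3) = 4 + 6334/3 = 6346/3 ≈ 2115.3)
j - 1*2104 = 6346/3 - 1*2104 = 6346/3 - 2104 = 34/3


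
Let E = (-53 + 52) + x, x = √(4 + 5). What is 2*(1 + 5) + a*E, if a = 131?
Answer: 274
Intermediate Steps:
x = 3 (x = √9 = 3)
E = 2 (E = (-53 + 52) + 3 = -1 + 3 = 2)
2*(1 + 5) + a*E = 2*(1 + 5) + 131*2 = 2*6 + 262 = 12 + 262 = 274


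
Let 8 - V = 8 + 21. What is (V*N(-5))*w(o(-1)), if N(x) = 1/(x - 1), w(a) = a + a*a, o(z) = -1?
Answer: 0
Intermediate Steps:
w(a) = a + a²
N(x) = 1/(-1 + x)
V = -21 (V = 8 - (8 + 21) = 8 - 1*29 = 8 - 29 = -21)
(V*N(-5))*w(o(-1)) = (-21/(-1 - 5))*(-(1 - 1)) = (-21/(-6))*(-1*0) = -21*(-⅙)*0 = (7/2)*0 = 0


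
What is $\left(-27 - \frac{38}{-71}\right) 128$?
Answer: $- \frac{240512}{71} \approx -3387.5$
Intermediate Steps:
$\left(-27 - \frac{38}{-71}\right) 128 = \left(-27 - - \frac{38}{71}\right) 128 = \left(-27 + \frac{38}{71}\right) 128 = \left(- \frac{1879}{71}\right) 128 = - \frac{240512}{71}$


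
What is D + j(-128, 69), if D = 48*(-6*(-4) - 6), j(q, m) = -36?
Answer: 828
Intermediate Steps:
D = 864 (D = 48*(24 - 6) = 48*18 = 864)
D + j(-128, 69) = 864 - 36 = 828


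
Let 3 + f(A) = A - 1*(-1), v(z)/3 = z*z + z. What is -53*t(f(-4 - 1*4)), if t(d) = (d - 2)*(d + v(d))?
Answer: 165360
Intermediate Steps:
v(z) = 3*z + 3*z² (v(z) = 3*(z*z + z) = 3*(z² + z) = 3*(z + z²) = 3*z + 3*z²)
f(A) = -2 + A (f(A) = -3 + (A - 1*(-1)) = -3 + (A + 1) = -3 + (1 + A) = -2 + A)
t(d) = (-2 + d)*(d + 3*d*(1 + d)) (t(d) = (d - 2)*(d + 3*d*(1 + d)) = (-2 + d)*(d + 3*d*(1 + d)))
-53*t(f(-4 - 1*4)) = -53*(-2 + (-4 - 1*4))*(-8 - 2*(-2 + (-4 - 1*4)) + 3*(-2 + (-4 - 1*4))²) = -53*(-2 + (-4 - 4))*(-8 - 2*(-2 + (-4 - 4)) + 3*(-2 + (-4 - 4))²) = -53*(-2 - 8)*(-8 - 2*(-2 - 8) + 3*(-2 - 8)²) = -(-530)*(-8 - 2*(-10) + 3*(-10)²) = -(-530)*(-8 + 20 + 3*100) = -(-530)*(-8 + 20 + 300) = -(-530)*312 = -53*(-3120) = 165360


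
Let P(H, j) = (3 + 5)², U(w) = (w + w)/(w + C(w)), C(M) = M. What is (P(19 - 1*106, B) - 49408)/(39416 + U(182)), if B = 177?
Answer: -16448/13139 ≈ -1.2518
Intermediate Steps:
U(w) = 1 (U(w) = (w + w)/(w + w) = (2*w)/((2*w)) = (2*w)*(1/(2*w)) = 1)
P(H, j) = 64 (P(H, j) = 8² = 64)
(P(19 - 1*106, B) - 49408)/(39416 + U(182)) = (64 - 49408)/(39416 + 1) = -49344/39417 = -49344*1/39417 = -16448/13139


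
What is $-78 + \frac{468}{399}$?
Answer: $- \frac{10218}{133} \approx -76.827$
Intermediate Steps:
$-78 + \frac{468}{399} = -78 + 468 \cdot \frac{1}{399} = -78 + \frac{156}{133} = - \frac{10218}{133}$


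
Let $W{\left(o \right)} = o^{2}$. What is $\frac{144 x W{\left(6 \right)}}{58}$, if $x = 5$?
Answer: $\frac{12960}{29} \approx 446.9$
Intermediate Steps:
$\frac{144 x W{\left(6 \right)}}{58} = \frac{144 \cdot 5 \cdot 6^{2}}{58} = 144 \cdot 5 \cdot 36 \cdot \frac{1}{58} = 144 \cdot 180 \cdot \frac{1}{58} = 25920 \cdot \frac{1}{58} = \frac{12960}{29}$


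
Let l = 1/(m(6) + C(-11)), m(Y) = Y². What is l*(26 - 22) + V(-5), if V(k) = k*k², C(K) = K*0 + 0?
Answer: -1124/9 ≈ -124.89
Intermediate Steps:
C(K) = 0 (C(K) = 0 + 0 = 0)
V(k) = k³
l = 1/36 (l = 1/(6² + 0) = 1/(36 + 0) = 1/36 ≈ 0.027778)
l*(26 - 22) + V(-5) = (26 - 22)/36 + (-5)³ = (1/36)*4 - 125 = ⅑ - 125 = -1124/9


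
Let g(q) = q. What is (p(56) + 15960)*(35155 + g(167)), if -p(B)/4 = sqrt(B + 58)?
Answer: 563739120 - 141288*sqrt(114) ≈ 5.6223e+8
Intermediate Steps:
p(B) = -4*sqrt(58 + B) (p(B) = -4*sqrt(B + 58) = -4*sqrt(58 + B))
(p(56) + 15960)*(35155 + g(167)) = (-4*sqrt(58 + 56) + 15960)*(35155 + 167) = (-4*sqrt(114) + 15960)*35322 = (15960 - 4*sqrt(114))*35322 = 563739120 - 141288*sqrt(114)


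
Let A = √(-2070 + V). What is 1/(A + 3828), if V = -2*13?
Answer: 957/3663920 - I*√131/3663920 ≈ 0.0002612 - 3.1238e-6*I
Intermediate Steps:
V = -26
A = 4*I*√131 (A = √(-2070 - 26) = √(-2096) = 4*I*√131 ≈ 45.782*I)
1/(A + 3828) = 1/(4*I*√131 + 3828) = 1/(3828 + 4*I*√131)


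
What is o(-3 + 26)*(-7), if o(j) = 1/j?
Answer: -7/23 ≈ -0.30435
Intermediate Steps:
o(-3 + 26)*(-7) = -7/(-3 + 26) = -7/23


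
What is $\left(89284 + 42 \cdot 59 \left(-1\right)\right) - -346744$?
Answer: $433550$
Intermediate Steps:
$\left(89284 + 42 \cdot 59 \left(-1\right)\right) - -346744 = \left(89284 + 2478 \left(-1\right)\right) + 346744 = \left(89284 - 2478\right) + 346744 = 86806 + 346744 = 433550$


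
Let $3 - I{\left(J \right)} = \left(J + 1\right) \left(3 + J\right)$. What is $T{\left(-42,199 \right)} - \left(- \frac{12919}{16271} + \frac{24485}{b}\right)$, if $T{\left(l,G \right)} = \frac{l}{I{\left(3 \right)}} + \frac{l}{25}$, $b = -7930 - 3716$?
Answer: $\frac{15237189253}{4737301650} \approx 3.2164$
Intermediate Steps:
$b = -11646$ ($b = -7930 - 3716 = -11646$)
$I{\left(J \right)} = 3 - \left(1 + J\right) \left(3 + J\right)$ ($I{\left(J \right)} = 3 - \left(J + 1\right) \left(3 + J\right) = 3 - \left(1 + J\right) \left(3 + J\right)$)
$T{\left(l,G \right)} = - \frac{4 l}{525}$ ($T{\left(l,G \right)} = \frac{l}{\left(-1\right) 3 \left(4 + 3\right)} + \frac{l}{25} = \frac{l}{\left(-1\right) 3 \cdot 7} + l \frac{1}{25} = \frac{l}{-21} + \frac{l}{25} = l \left(- \frac{1}{21}\right) + \frac{l}{25} = - \frac{l}{21} + \frac{l}{25} = - \frac{4 l}{525}$)
$T{\left(-42,199 \right)} - \left(- \frac{12919}{16271} + \frac{24485}{b}\right) = \left(- \frac{4}{525}\right) \left(-42\right) - \left(- \frac{24485}{11646} - \frac{12919}{16271}\right) = \frac{8}{25} - - \frac{548850109}{189492066} = \frac{8}{25} + \left(\frac{12919}{16271} + \frac{24485}{11646}\right) = \frac{8}{25} + \frac{548850109}{189492066} = \frac{15237189253}{4737301650}$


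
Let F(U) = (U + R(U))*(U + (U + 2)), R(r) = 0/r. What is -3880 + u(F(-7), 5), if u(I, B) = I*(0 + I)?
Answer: 3176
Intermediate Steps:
R(r) = 0
F(U) = U*(2 + 2*U) (F(U) = (U + 0)*(U + (U + 2)) = U*(U + (2 + U)) = U*(2 + 2*U))
u(I, B) = I² (u(I, B) = I*I = I²)
-3880 + u(F(-7), 5) = -3880 + (2*(-7)*(1 - 7))² = -3880 + (2*(-7)*(-6))² = -3880 + 84² = -3880 + 7056 = 3176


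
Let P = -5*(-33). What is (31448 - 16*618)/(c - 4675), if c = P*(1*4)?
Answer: -392/73 ≈ -5.3699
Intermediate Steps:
P = 165
c = 660 (c = 165*(1*4) = 165*4 = 660)
(31448 - 16*618)/(c - 4675) = (31448 - 16*618)/(660 - 4675) = (31448 - 9888)/(-4015) = 21560*(-1/4015) = -392/73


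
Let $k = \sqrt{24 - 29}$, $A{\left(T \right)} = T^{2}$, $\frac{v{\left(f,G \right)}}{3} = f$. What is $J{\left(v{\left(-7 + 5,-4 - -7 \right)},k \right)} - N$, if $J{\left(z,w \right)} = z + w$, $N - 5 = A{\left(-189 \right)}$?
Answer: $-35732 + i \sqrt{5} \approx -35732.0 + 2.2361 i$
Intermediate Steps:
$v{\left(f,G \right)} = 3 f$
$N = 35726$ ($N = 5 + \left(-189\right)^{2} = 5 + 35721 = 35726$)
$k = i \sqrt{5}$ ($k = \sqrt{-5} = i \sqrt{5} \approx 2.2361 i$)
$J{\left(z,w \right)} = w + z$
$J{\left(v{\left(-7 + 5,-4 - -7 \right)},k \right)} - N = \left(i \sqrt{5} + 3 \left(-7 + 5\right)\right) - 35726 = \left(i \sqrt{5} + 3 \left(-2\right)\right) - 35726 = \left(i \sqrt{5} - 6\right) - 35726 = \left(-6 + i \sqrt{5}\right) - 35726 = -35732 + i \sqrt{5}$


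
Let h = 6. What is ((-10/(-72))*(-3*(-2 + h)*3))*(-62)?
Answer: 310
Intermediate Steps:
((-10/(-72))*(-3*(-2 + h)*3))*(-62) = ((-10/(-72))*(-3*(-2 + 6)*3))*(-62) = ((-10*(-1/72))*(-3*4*3))*(-62) = (5*(-12*3)/36)*(-62) = ((5/36)*(-36))*(-62) = -5*(-62) = 310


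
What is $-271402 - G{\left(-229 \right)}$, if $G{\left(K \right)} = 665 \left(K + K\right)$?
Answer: $33168$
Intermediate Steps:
$G{\left(K \right)} = 1330 K$ ($G{\left(K \right)} = 665 \cdot 2 K = 1330 K$)
$-271402 - G{\left(-229 \right)} = -271402 - 1330 \left(-229\right) = -271402 - -304570 = -271402 + 304570 = 33168$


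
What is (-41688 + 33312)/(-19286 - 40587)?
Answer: 8376/59873 ≈ 0.13990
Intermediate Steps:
(-41688 + 33312)/(-19286 - 40587) = -8376/(-59873) = -8376*(-1/59873) = 8376/59873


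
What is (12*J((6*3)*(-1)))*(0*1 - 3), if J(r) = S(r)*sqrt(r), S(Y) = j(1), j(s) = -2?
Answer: 216*I*sqrt(2) ≈ 305.47*I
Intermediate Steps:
S(Y) = -2
J(r) = -2*sqrt(r)
(12*J((6*3)*(-1)))*(0*1 - 3) = (12*(-2*sqrt(-18)))*(0*1 - 3) = (12*(-2*3*I*sqrt(2)))*(0 - 3) = (12*(-6*I*sqrt(2)))*(-3) = -72*I*sqrt(2)*(-3) = 216*I*sqrt(2)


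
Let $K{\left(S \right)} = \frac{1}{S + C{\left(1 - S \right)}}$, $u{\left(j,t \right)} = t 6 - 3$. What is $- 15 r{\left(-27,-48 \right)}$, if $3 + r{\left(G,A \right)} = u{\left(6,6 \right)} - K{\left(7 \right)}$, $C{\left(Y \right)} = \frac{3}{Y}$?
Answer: $- \frac{5820}{13} \approx -447.69$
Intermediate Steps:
$u{\left(j,t \right)} = -3 + 6 t$ ($u{\left(j,t \right)} = 6 t - 3 = -3 + 6 t$)
$K{\left(S \right)} = \frac{1}{S + \frac{3}{1 - S}}$
$r{\left(G,A \right)} = \frac{388}{13}$ ($r{\left(G,A \right)} = -3 + \left(\left(-3 + 6 \cdot 6\right) - \frac{-1 + 7}{-3 + 7 \left(-1 + 7\right)}\right) = -3 + \left(\left(-3 + 36\right) - \frac{1}{-3 + 7 \cdot 6} \cdot 6\right) = -3 + \left(33 - \frac{1}{-3 + 42} \cdot 6\right) = -3 + \left(33 - \frac{1}{39} \cdot 6\right) = -3 + \left(33 - \frac{2}{13}\right) = -3 + \frac{427}{13} = \frac{388}{13}$)
$- 15 r{\left(-27,-48 \right)} = \left(-15\right) \frac{388}{13} = - \frac{5820}{13}$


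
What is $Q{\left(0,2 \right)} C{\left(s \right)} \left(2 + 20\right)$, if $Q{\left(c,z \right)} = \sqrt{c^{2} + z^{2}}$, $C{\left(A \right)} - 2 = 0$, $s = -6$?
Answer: $88$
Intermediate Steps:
$C{\left(A \right)} = 2$ ($C{\left(A \right)} = 2 + 0 = 2$)
$Q{\left(0,2 \right)} C{\left(s \right)} \left(2 + 20\right) = \sqrt{0^{2} + 2^{2}} \cdot 2 \left(2 + 20\right) = \sqrt{0 + 4} \cdot 2 \cdot 22 = \sqrt{4} \cdot 2 \cdot 22 = 2 \cdot 2 \cdot 22 = 4 \cdot 22 = 88$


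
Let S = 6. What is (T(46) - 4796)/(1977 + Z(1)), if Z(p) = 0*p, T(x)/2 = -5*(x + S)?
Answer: -1772/659 ≈ -2.6889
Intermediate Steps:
T(x) = -60 - 10*x (T(x) = 2*(-5*(x + 6)) = 2*(-5*(6 + x)) = 2*(-30 - 5*x) = -60 - 10*x)
Z(p) = 0
(T(46) - 4796)/(1977 + Z(1)) = ((-60 - 10*46) - 4796)/(1977 + 0) = ((-60 - 460) - 4796)/1977 = (-520 - 4796)*(1/1977) = -5316*1/1977 = -1772/659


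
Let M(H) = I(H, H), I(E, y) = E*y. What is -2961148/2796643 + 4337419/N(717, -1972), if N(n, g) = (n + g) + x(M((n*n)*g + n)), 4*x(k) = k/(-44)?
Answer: -3043336285594042768021420/2874265357145937573626723 ≈ -1.0588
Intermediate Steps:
M(H) = H² (M(H) = H*H = H²)
x(k) = -k/176 (x(k) = (k/(-44))/4 = (k*(-1/44))/4 = (-k/44)/4 = -k/176)
N(n, g) = g + n - (n + g*n²)²/176 (N(n, g) = (n + g) - ((n*n)*g + n)²/176 = (g + n) - (n²*g + n)²/176 = (g + n) - (g*n² + n)²/176 = (g + n) - (n + g*n²)²/176 = g + n - (n + g*n²)²/176)
-2961148/2796643 + 4337419/N(717, -1972) = -2961148/2796643 + 4337419/(-1972 + 717 - 1/176*717²*(1 - 1972*717)²) = -2961148*1/2796643 + 4337419/(-1972 + 717 - 1/176*514089*(1 - 1413924)²) = -2961148/2796643 + 4337419/(-1972 + 717 - 1/176*514089*(-1413923)²) = -2961148/2796643 + 4337419/(-1972 + 717 - 1/176*514089*1999178249929) = -2961148/2796643 + 4337419/(-1972 + 717 - 1027755547327749681/176) = -2961148/2796643 + 4337419/(-1027755547327970561/176) = -2961148/2796643 + 4337419*(-176/1027755547327970561) = -2961148/2796643 - 763385744/1027755547327970561 = -3043336285594042768021420/2874265357145937573626723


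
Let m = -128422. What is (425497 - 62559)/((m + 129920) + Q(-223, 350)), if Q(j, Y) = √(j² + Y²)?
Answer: 543681124/2071775 - 362938*√172229/2071775 ≈ 189.72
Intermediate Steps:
Q(j, Y) = √(Y² + j²)
(425497 - 62559)/((m + 129920) + Q(-223, 350)) = (425497 - 62559)/((-128422 + 129920) + √(350² + (-223)²)) = 362938/(1498 + √(122500 + 49729)) = 362938/(1498 + √172229)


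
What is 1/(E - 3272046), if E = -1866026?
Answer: -1/5138072 ≈ -1.9463e-7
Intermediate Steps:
1/(E - 3272046) = 1/(-1866026 - 3272046) = 1/(-5138072) = -1/5138072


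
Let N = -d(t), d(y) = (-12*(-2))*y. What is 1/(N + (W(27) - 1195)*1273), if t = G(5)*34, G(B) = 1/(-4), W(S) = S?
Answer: -1/1486660 ≈ -6.7265e-7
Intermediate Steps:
G(B) = -¼
t = -17/2 (t = -¼*34 = -17/2 ≈ -8.5000)
d(y) = 24*y
N = 204 (N = -24*(-17)/2 = -1*(-204) = 204)
1/(N + (W(27) - 1195)*1273) = 1/(204 + (27 - 1195)*1273) = 1/(204 - 1168*1273) = 1/(204 - 1486864) = 1/(-1486660) = -1/1486660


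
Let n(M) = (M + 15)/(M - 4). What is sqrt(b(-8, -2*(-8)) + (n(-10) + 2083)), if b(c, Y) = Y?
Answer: sqrt(411334)/14 ≈ 45.811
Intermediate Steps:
n(M) = (15 + M)/(-4 + M)
sqrt(b(-8, -2*(-8)) + (n(-10) + 2083)) = sqrt(-2*(-8) + ((15 - 10)/(-4 - 10) + 2083)) = sqrt(16 + (5/(-14) + 2083)) = sqrt(16 + (-1/14*5 + 2083)) = sqrt(16 + (-5/14 + 2083)) = sqrt(16 + 29157/14) = sqrt(29381/14) = sqrt(411334)/14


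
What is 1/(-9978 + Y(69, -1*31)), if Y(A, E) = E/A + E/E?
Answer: -69/688444 ≈ -0.00010023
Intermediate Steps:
Y(A, E) = 1 + E/A (Y(A, E) = E/A + 1 = 1 + E/A)
1/(-9978 + Y(69, -1*31)) = 1/(-9978 + (69 - 1*31)/69) = 1/(-9978 + (69 - 31)/69) = 1/(-9978 + (1/69)*38) = 1/(-9978 + 38/69) = 1/(-688444/69) = -69/688444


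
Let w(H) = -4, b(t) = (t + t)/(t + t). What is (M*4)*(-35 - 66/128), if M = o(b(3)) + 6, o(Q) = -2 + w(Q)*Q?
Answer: 0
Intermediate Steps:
b(t) = 1 (b(t) = (2*t)/((2*t)) = (2*t)*(1/(2*t)) = 1)
o(Q) = -2 - 4*Q
M = 0 (M = (-2 - 4*1) + 6 = (-2 - 4) + 6 = -6 + 6 = 0)
(M*4)*(-35 - 66/128) = (0*4)*(-35 - 66/128) = 0*(-35 - 66*1/128) = 0*(-35 - 33/64) = 0*(-2273/64) = 0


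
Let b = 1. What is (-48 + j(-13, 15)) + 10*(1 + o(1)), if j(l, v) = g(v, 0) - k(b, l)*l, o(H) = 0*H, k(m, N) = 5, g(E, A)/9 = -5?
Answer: -18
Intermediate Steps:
g(E, A) = -45 (g(E, A) = 9*(-5) = -45)
o(H) = 0
j(l, v) = -45 - 5*l
(-48 + j(-13, 15)) + 10*(1 + o(1)) = (-48 + (-45 - 5*(-13))) + 10*(1 + 0) = (-48 + (-45 + 65)) + 10*1 = (-48 + 20) + 10 = -28 + 10 = -18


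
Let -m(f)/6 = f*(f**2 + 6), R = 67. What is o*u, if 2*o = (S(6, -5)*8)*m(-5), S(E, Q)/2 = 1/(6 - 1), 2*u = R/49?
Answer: 49848/49 ≈ 1017.3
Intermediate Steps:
m(f) = -6*f*(6 + f**2) (m(f) = -6*f*(f**2 + 6) = -6*f*(6 + f**2))
u = 67/98 (u = (67/49)/2 = (67*(1/49))/2 = (1/2)*(67/49) = 67/98 ≈ 0.68367)
S(E, Q) = 2/5 (S(E, Q) = 2/(6 - 1) = 2/5)
o = 1488 (o = (((2/5)*8)*(-6*(-5)*(6 + (-5)**2)))/2 = (16*(-6*(-5)*(6 + 25))/5)/2 = (16*(-6*(-5)*31)/5)/2 = ((16/5)*930)/2 = (1/2)*2976 = 1488)
o*u = 1488*(67/98) = 49848/49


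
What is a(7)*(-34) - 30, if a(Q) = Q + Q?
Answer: -506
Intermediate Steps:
a(Q) = 2*Q
a(7)*(-34) - 30 = (2*7)*(-34) - 30 = 14*(-34) - 30 = -476 - 30 = -506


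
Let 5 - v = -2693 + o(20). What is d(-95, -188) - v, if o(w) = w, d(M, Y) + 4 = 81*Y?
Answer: -17910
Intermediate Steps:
d(M, Y) = -4 + 81*Y
v = 2678 (v = 5 - (-2693 + 20) = 5 - 1*(-2673) = 5 + 2673 = 2678)
d(-95, -188) - v = (-4 + 81*(-188)) - 1*2678 = (-4 - 15228) - 2678 = -15232 - 2678 = -17910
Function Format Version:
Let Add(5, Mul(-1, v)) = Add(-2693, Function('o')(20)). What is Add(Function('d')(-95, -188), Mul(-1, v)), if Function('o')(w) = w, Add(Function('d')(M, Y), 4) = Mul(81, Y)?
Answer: -17910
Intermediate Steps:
Function('d')(M, Y) = Add(-4, Mul(81, Y))
v = 2678 (v = Add(5, Mul(-1, Add(-2693, 20))) = Add(5, Mul(-1, -2673)) = Add(5, 2673) = 2678)
Add(Function('d')(-95, -188), Mul(-1, v)) = Add(Add(-4, Mul(81, -188)), Mul(-1, 2678)) = Add(Add(-4, -15228), -2678) = Add(-15232, -2678) = -17910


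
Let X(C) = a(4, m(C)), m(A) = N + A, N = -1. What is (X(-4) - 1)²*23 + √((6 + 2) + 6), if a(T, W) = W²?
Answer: 13248 + √14 ≈ 13252.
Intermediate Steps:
m(A) = -1 + A
X(C) = (-1 + C)²
(X(-4) - 1)²*23 + √((6 + 2) + 6) = ((-1 - 4)² - 1)²*23 + √((6 + 2) + 6) = ((-5)² - 1)²*23 + √(8 + 6) = (25 - 1)²*23 + √14 = 24²*23 + √14 = 576*23 + √14 = 13248 + √14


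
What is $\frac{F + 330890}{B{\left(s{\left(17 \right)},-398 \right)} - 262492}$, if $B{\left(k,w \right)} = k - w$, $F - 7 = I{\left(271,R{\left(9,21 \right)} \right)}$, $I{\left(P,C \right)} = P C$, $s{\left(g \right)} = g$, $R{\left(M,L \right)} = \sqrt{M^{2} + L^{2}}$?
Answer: $- \frac{110299}{87359} - \frac{271 \sqrt{58}}{87359} \approx -1.2862$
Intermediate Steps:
$R{\left(M,L \right)} = \sqrt{L^{2} + M^{2}}$
$I{\left(P,C \right)} = C P$
$F = 7 + 813 \sqrt{58}$ ($F = 7 + \sqrt{21^{2} + 9^{2}} \cdot 271 = 7 + \sqrt{441 + 81} \cdot 271 = 7 + \sqrt{522} \cdot 271 = 7 + 3 \sqrt{58} \cdot 271 = 7 + 813 \sqrt{58} \approx 6198.6$)
$\frac{F + 330890}{B{\left(s{\left(17 \right)},-398 \right)} - 262492} = \frac{\left(7 + 813 \sqrt{58}\right) + 330890}{\left(17 - -398\right) - 262492} = \frac{330897 + 813 \sqrt{58}}{\left(17 + 398\right) - 262492} = \frac{330897 + 813 \sqrt{58}}{415 - 262492} = \frac{330897 + 813 \sqrt{58}}{-262077} = \left(330897 + 813 \sqrt{58}\right) \left(- \frac{1}{262077}\right) = - \frac{110299}{87359} - \frac{271 \sqrt{58}}{87359}$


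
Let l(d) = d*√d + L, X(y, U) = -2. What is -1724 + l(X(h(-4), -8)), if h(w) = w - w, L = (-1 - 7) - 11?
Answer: -1743 - 2*I*√2 ≈ -1743.0 - 2.8284*I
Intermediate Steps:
L = -19 (L = -8 - 11 = -19)
h(w) = 0
l(d) = -19 + d^(3/2) (l(d) = d*√d - 19 = d^(3/2) - 19 = -19 + d^(3/2))
-1724 + l(X(h(-4), -8)) = -1724 + (-19 + (-2)^(3/2)) = -1724 + (-19 - 2*I*√2) = -1743 - 2*I*√2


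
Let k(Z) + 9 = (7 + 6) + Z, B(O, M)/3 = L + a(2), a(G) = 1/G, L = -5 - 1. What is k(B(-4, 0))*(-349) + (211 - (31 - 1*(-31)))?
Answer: 9023/2 ≈ 4511.5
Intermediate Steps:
L = -6
B(O, M) = -33/2 (B(O, M) = 3*(-6 + 1/2) = 3*(-6 + ½) = 3*(-11/2) = -33/2)
k(Z) = 4 + Z (k(Z) = -9 + ((7 + 6) + Z) = -9 + (13 + Z) = 4 + Z)
k(B(-4, 0))*(-349) + (211 - (31 - 1*(-31))) = (4 - 33/2)*(-349) + (211 - (31 - 1*(-31))) = -25/2*(-349) + (211 - (31 + 31)) = 8725/2 + (211 - 1*62) = 8725/2 + (211 - 62) = 8725/2 + 149 = 9023/2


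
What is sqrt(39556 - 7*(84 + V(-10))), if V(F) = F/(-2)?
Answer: sqrt(38933) ≈ 197.31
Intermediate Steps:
V(F) = -F/2 (V(F) = F*(-1/2) = -F/2)
sqrt(39556 - 7*(84 + V(-10))) = sqrt(39556 - 7*(84 - 1/2*(-10))) = sqrt(39556 - 7*(84 + 5)) = sqrt(39556 - 7*89) = sqrt(39556 - 623) = sqrt(38933)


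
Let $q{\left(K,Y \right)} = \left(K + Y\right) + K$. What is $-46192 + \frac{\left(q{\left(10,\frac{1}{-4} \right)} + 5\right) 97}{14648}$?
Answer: $- \frac{2706472061}{58592} \approx -46192.0$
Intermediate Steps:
$q{\left(K,Y \right)} = Y + 2 K$
$-46192 + \frac{\left(q{\left(10,\frac{1}{-4} \right)} + 5\right) 97}{14648} = -46192 + \frac{\left(\left(\frac{1}{-4} + 2 \cdot 10\right) + 5\right) 97}{14648} = -46192 + \left(\left(- \frac{1}{4} + 20\right) + 5\right) 97 \cdot \frac{1}{14648} = -46192 + \left(\frac{79}{4} + 5\right) 97 \cdot \frac{1}{14648} = -46192 + \frac{99}{4} \cdot 97 \cdot \frac{1}{14648} = -46192 + \frac{9603}{4} \cdot \frac{1}{14648} = -46192 + \frac{9603}{58592} = - \frac{2706472061}{58592}$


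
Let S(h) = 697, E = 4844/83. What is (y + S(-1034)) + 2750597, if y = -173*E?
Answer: 227519390/83 ≈ 2.7412e+6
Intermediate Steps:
E = 4844/83 (E = 4844*(1/83) = 4844/83 ≈ 58.361)
y = -838012/83 (y = -173*4844/83 = -838012/83 ≈ -10097.)
(y + S(-1034)) + 2750597 = (-838012/83 + 697) + 2750597 = -780161/83 + 2750597 = 227519390/83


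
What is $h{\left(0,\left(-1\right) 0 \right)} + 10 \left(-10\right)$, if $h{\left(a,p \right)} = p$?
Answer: $-100$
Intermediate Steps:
$h{\left(0,\left(-1\right) 0 \right)} + 10 \left(-10\right) = \left(-1\right) 0 + 10 \left(-10\right) = 0 - 100 = -100$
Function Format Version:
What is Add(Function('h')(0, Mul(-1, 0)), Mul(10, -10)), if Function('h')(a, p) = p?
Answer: -100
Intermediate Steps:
Add(Function('h')(0, Mul(-1, 0)), Mul(10, -10)) = Add(Mul(-1, 0), Mul(10, -10)) = Add(0, -100) = -100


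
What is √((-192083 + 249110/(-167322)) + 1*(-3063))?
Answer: I*√1365869067777321/83661 ≈ 441.75*I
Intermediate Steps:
√((-192083 + 249110/(-167322)) + 1*(-3063)) = √((-192083 + 249110*(-1/167322)) - 3063) = √((-192083 - 124555/83661) - 3063) = √(-16069980418/83661 - 3063) = √(-16326234061/83661) = I*√1365869067777321/83661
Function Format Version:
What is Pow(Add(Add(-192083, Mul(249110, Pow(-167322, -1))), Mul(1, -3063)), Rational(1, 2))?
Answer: Mul(Rational(1, 83661), I, Pow(1365869067777321, Rational(1, 2))) ≈ Mul(441.75, I)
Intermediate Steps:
Pow(Add(Add(-192083, Mul(249110, Pow(-167322, -1))), Mul(1, -3063)), Rational(1, 2)) = Pow(Add(Add(-192083, Mul(249110, Rational(-1, 167322))), -3063), Rational(1, 2)) = Pow(Add(Add(-192083, Rational(-124555, 83661)), -3063), Rational(1, 2)) = Pow(Add(Rational(-16069980418, 83661), -3063), Rational(1, 2)) = Pow(Rational(-16326234061, 83661), Rational(1, 2)) = Mul(Rational(1, 83661), I, Pow(1365869067777321, Rational(1, 2)))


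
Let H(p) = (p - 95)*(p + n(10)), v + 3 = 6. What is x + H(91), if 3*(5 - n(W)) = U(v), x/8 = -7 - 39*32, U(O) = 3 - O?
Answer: -10424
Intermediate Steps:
v = 3 (v = -3 + 6 = 3)
x = -10040 (x = 8*(-7 - 39*32) = 8*(-7 - 1248) = 8*(-1255) = -10040)
n(W) = 5 (n(W) = 5 - (3 - 1*3)/3 = 5 - (3 - 3)/3 = 5 - ⅓*0 = 5 + 0 = 5)
H(p) = (-95 + p)*(5 + p) (H(p) = (p - 95)*(p + 5) = (-95 + p)*(5 + p))
x + H(91) = -10040 + (-475 + 91² - 90*91) = -10040 + (-475 + 8281 - 8190) = -10040 - 384 = -10424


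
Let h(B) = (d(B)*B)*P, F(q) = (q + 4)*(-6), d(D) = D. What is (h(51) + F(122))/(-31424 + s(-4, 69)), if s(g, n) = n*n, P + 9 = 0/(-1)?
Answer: 24165/26663 ≈ 0.90631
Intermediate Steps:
P = -9 (P = -9 + 0/(-1) = -9 + 0*(-1) = -9 + 0 = -9)
s(g, n) = n**2
F(q) = -24 - 6*q (F(q) = (4 + q)*(-6) = -24 - 6*q)
h(B) = -9*B**2 (h(B) = (B*B)*(-9) = B**2*(-9) = -9*B**2)
(h(51) + F(122))/(-31424 + s(-4, 69)) = (-9*51**2 + (-24 - 6*122))/(-31424 + 69**2) = (-9*2601 + (-24 - 732))/(-31424 + 4761) = (-23409 - 756)/(-26663) = -24165*(-1/26663) = 24165/26663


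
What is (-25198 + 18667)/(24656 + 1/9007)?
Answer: -19608239/74025531 ≈ -0.26488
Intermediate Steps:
(-25198 + 18667)/(24656 + 1/9007) = -6531/(24656 + 1/9007) = -6531/222076593/9007 = -6531*9007/222076593 = -19608239/74025531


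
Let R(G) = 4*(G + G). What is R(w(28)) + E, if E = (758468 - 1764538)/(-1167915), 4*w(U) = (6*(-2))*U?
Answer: -156766562/233583 ≈ -671.14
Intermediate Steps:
w(U) = -3*U (w(U) = ((6*(-2))*U)/4 = (-12*U)/4 = -3*U)
E = 201214/233583 (E = -1006070*(-1/1167915) = 201214/233583 ≈ 0.86142)
R(G) = 8*G (R(G) = 4*(2*G) = 8*G)
R(w(28)) + E = 8*(-3*28) + 201214/233583 = 8*(-84) + 201214/233583 = -672 + 201214/233583 = -156766562/233583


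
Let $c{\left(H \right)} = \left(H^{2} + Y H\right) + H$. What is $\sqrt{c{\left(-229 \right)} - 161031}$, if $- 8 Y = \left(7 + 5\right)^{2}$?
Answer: $3 i \sqrt{11633} \approx 323.57 i$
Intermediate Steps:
$Y = -18$ ($Y = - \frac{\left(7 + 5\right)^{2}}{8} = - \frac{12^{2}}{8} = \left(- \frac{1}{8}\right) 144 = -18$)
$c{\left(H \right)} = H^{2} - 17 H$ ($c{\left(H \right)} = \left(H^{2} - 18 H\right) + H = H^{2} - 17 H$)
$\sqrt{c{\left(-229 \right)} - 161031} = \sqrt{- 229 \left(-17 - 229\right) - 161031} = \sqrt{\left(-229\right) \left(-246\right) - 161031} = \sqrt{56334 - 161031} = \sqrt{-104697} = 3 i \sqrt{11633}$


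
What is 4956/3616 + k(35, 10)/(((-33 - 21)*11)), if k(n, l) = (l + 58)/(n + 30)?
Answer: 23888159/17451720 ≈ 1.3688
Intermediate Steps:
k(n, l) = (58 + l)/(30 + n)
4956/3616 + k(35, 10)/(((-33 - 21)*11)) = 4956/3616 + ((58 + 10)/(30 + 35))/(((-33 - 21)*11)) = 4956*(1/3616) + (68/65)/((-54*11)) = 1239/904 + ((1/65)*68)/(-594) = 1239/904 + (68/65)*(-1/594) = 1239/904 - 34/19305 = 23888159/17451720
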